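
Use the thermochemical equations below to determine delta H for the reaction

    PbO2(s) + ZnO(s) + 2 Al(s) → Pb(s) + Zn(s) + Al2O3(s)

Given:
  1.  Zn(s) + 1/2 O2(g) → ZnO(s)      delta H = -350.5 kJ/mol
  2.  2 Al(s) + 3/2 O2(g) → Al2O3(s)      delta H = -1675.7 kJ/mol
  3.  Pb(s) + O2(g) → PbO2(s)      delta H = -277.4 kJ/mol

eq. 1 reversed: +350.5 kJ/mol
eq. 2 as written: -1675.7 kJ/mol
eq. 3 reversed: +277.4 kJ/mol
Combining the equations, delta H = (+350.5) + (-1675.7) + (+277.4) = -1047.8 kJ/mol

delta H = -1047.8 kJ/mol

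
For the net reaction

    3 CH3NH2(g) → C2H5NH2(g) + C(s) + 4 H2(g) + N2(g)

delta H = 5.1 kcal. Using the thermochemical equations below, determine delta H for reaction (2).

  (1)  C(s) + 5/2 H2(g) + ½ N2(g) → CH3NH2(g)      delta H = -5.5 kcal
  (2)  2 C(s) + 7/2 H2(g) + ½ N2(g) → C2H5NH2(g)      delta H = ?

delta H = -11.4 kcal

(1) reversed and × 3 (reverse to put CH3NH2(g) on the reactant side; ×3 to match 3 CH3NH2(g) in the target): (-3)·(-5.5) = +16.5 kcal
(2) as written (C2H5NH2(g) already on the product side): contributes x
+5.1 = (+16.5) + x
x = (+5.1 − (+16.5)) / (1) = -11.4 kcal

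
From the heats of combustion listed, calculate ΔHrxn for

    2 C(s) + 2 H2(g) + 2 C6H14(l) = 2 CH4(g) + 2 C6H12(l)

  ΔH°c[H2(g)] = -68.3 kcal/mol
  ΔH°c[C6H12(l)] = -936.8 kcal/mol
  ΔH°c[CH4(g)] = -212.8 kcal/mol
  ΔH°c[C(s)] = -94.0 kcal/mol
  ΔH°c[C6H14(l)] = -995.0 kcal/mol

Using ΔH = Σ nΔHc°(reactants) − Σ nΔHc°(products):
= [2·(-94.0) + 2·(-68.3) + 2·(-995.0)] − [2·(-212.8) + 2·(-936.8)]
= -15.4 kcal/mol

ΔHrxn = -15.4 kcal/mol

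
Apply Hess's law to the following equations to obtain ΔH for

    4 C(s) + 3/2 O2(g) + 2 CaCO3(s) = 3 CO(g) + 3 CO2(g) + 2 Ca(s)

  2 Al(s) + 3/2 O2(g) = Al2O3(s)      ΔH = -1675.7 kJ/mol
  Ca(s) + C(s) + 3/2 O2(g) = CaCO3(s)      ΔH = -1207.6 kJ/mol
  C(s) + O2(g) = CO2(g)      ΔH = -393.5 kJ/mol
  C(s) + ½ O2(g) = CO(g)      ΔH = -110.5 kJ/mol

equation 1: not needed (Al2O3(s) appears nowhere else).
equation 2 reversed and × 2 (CaCO3(s) must end up as a reactant; scale by 2 for the 2 CaCO3(s)): (-2)·(-1207.6) = +2415.2 kJ/mol
equation 3 × 3 (scale by 3 for the 3 CO2(g)): (3)·(-393.5) = -1180.5 kJ/mol
equation 4 × 3 (×3 to match 3 CO(g) in the target): (3)·(-110.5) = -331.5 kJ/mol
Since enthalpy is a state function, ΔH = (+2415.2) + (-1180.5) + (-331.5) = 903.2 kJ/mol

ΔH = 903.2 kJ/mol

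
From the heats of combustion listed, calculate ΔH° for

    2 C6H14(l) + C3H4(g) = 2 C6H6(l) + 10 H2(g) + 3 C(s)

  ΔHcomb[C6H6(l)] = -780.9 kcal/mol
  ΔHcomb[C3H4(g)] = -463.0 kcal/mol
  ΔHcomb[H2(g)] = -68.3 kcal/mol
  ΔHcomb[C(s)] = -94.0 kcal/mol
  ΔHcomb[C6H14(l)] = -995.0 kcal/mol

With combustion enthalpies, reactants minus products:
= [2·(-995.0) + 1·(-463.0)] − [2·(-780.9) + 10·(-68.3) + 3·(-94.0)]
= 73.8 kcal/mol

ΔH° = 73.8 kcal/mol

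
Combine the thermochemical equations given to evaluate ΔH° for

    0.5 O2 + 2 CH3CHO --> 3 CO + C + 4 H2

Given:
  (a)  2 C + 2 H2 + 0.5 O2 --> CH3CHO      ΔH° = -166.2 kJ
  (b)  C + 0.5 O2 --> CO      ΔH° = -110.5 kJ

ΔH° = 0.9 kJ

(a) reversed and × 2: (-2)·(-166.2) = +332.4 kJ
(b) × 3: (3)·(-110.5) = -331.5 kJ
By Hess's law, ΔH° = (+332.4) + (-331.5) = 0.9 kJ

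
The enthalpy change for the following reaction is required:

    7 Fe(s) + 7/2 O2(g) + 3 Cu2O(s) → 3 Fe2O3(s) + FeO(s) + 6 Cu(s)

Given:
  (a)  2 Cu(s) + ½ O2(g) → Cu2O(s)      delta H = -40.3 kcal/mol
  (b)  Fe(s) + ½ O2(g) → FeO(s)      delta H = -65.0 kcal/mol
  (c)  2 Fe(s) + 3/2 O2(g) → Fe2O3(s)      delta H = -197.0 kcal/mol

delta H = -535.1 kcal/mol

(a) reversed and × 3 (Cu2O(s) must end up as a reactant; ×3 to match 3 Cu2O(s) in the target): (-3)·(-40.3) = +120.9 kcal/mol
(b) as written (FeO(s) already on the product side): -65.0 kcal/mol
(c) × 3 (×3 to match 3 Fe2O3(s) in the target): (3)·(-197.0) = -591.0 kcal/mol
Summing the manipulated equations, delta H = (+120.9) + (-65.0) + (-591.0) = -535.1 kcal/mol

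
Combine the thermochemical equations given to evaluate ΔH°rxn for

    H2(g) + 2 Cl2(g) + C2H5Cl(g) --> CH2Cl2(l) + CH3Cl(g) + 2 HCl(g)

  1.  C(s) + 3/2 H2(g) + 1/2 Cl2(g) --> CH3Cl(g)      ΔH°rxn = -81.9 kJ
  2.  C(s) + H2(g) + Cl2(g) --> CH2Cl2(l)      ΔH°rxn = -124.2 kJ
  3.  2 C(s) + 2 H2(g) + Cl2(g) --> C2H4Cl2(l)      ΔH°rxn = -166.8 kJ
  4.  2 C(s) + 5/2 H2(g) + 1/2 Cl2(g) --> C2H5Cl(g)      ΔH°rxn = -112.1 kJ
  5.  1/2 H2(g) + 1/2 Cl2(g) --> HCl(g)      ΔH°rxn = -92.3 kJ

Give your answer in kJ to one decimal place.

ΔH°rxn = -278.6 kJ

eq. 1 as written (CH3Cl(g) already on the product side): -81.9 kJ
eq. 2 as written (CH2Cl2(l) already on the product side): -124.2 kJ
eq. 3: not needed (C2H4Cl2(l) appears nowhere else).
eq. 4 reversed (C2H5Cl(g) must end up as a reactant): +112.1 kJ
eq. 5 × 2 (×2 to match 2 HCl(g) in the target): (2)·(-92.3) = -184.6 kJ
Summing the manipulated equations, ΔH°rxn = (1)·(-81.9) + (1)·(-124.2) + (-1)·(-112.1) + (2)·(-92.3) = -278.6 kJ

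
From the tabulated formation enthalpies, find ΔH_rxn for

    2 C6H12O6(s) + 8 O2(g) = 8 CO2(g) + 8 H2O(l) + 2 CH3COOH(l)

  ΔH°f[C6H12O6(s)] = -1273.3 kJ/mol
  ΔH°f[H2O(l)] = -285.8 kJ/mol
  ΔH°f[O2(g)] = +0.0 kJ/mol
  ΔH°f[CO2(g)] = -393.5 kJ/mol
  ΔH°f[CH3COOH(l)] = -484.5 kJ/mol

Products: 8·(-393.5) + 8·(-285.8) + 2·(-484.5) = -6403.4
Reactants: 2·(-1273.3) + 8·(+0.0) = -2546.6
ΔH_rxn = (-6403.4) − (-2546.6) = -3856.8 kJ/mol

ΔH_rxn = -3856.8 kJ/mol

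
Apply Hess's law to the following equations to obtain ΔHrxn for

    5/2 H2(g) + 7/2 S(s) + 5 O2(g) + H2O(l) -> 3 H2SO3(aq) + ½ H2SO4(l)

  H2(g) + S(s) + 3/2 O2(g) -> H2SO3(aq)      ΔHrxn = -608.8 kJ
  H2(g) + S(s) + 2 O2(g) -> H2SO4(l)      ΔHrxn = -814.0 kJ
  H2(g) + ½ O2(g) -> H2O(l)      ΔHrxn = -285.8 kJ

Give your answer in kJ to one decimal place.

ΔHrxn = -1947.6 kJ

equation 1 × 3 (scale by 3 for the 3 H2SO3(aq)): (3)·(-608.8) = -1826.4 kJ
equation 2 × 1/2 (×1/2 to match 1/2 H2SO4(l) in the target): (1/2)·(-814.0) = -407.0 kJ
equation 3 reversed (reverse to put H2O(l) on the reactant side): +285.8 kJ
By Hess's law, ΔHrxn = (3)·(-608.8) + (1/2)·(-814.0) + (-1)·(-285.8) = -1947.6 kJ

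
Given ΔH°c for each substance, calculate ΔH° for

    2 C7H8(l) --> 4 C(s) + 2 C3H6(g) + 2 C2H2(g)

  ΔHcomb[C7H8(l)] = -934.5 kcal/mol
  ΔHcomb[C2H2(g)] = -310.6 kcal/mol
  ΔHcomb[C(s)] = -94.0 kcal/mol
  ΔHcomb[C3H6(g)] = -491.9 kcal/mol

Using ΔH = Σ nΔHc°(reactants) − Σ nΔHc°(products):
= [2·(-934.5)] − [4·(-94.0) + 2·(-491.9) + 2·(-310.6)]
= 112.0 kcal/mol

ΔH° = 112.0 kcal/mol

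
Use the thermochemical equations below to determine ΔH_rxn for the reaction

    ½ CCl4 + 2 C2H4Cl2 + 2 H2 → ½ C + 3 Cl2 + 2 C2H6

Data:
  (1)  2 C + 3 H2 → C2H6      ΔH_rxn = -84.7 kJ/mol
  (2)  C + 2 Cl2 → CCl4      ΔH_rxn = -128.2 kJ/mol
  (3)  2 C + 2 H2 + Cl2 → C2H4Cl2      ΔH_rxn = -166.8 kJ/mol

ΔH_rxn = 228.3 kJ/mol

(1) × 2 (scale by 2 for the 2 C2H6): (2)·(-84.7) = -169.4 kJ/mol
(2) reversed and × 1/2 (CCl4 must end up as a reactant; ×1/2 to match 1/2 CCl4 in the target): (-1/2)·(-128.2) = +64.1 kJ/mol
(3) reversed and × 2 (reverse to put C2H4Cl2 on the reactant side; scale by 2 for the 2 C2H4Cl2): (-2)·(-166.8) = +333.6 kJ/mol
ΔH_rxn = (-169.4) + (+64.1) + (+333.6) = 228.3 kJ/mol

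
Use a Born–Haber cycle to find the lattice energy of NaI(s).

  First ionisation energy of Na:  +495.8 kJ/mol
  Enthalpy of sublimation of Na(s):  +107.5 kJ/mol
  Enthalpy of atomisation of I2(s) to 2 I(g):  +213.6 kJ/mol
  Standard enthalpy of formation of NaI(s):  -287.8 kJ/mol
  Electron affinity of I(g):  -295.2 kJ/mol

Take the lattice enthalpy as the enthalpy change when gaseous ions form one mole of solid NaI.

U = -702.7 kJ/mol

ΔHf° = 1·ΔHsub + 1·(ΣIE) + 1/2·D(I2) + 1·EA + U
-287.8 = 1·(+107.5) + 1·(+495.8) + 1/2·(+213.6) + 1·(-295.2) + U
U = -287.8 − (+414.9) = -702.7 kJ/mol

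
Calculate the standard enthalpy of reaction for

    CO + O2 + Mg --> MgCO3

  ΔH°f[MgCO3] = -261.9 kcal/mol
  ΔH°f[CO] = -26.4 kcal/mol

ΔH°rxn = Σ nΔHf°(products) − Σ nΔHf°(reactants).
Products: 1·(-261.9) = -261.9
Reactants: 1·(-26.4) + 1·(+0.0) + 1·(+0.0) = -26.4
ΔH°rxn = (-261.9) − (-26.4) = -235.5 kcal/mol

ΔH°rxn = -235.5 kcal/mol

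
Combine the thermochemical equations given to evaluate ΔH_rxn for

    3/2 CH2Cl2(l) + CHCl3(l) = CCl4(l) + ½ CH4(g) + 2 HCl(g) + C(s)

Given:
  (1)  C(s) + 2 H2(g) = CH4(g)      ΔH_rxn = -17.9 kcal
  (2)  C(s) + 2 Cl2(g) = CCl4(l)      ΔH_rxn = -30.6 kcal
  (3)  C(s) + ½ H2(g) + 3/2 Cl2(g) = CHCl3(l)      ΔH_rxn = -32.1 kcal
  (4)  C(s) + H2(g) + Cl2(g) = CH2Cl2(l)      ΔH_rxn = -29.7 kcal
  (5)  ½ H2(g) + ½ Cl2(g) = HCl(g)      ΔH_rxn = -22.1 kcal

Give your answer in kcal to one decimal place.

ΔH_rxn = -7.1 kcal

(1) × 1/2: (1/2)·(-17.9) = -8.95 kcal
(2) as written: -30.6 kcal
(3) reversed: +32.1 kcal
(4) reversed and × 3/2: (-3/2)·(-29.7) = +44.55 kcal
(5) × 2: (2)·(-22.1) = -44.2 kcal
ΔH_rxn = (1/2)·(-17.9) + (1)·(-30.6) + (-1)·(-32.1) + (-3/2)·(-29.7) + (2)·(-22.1) = -7.1 kcal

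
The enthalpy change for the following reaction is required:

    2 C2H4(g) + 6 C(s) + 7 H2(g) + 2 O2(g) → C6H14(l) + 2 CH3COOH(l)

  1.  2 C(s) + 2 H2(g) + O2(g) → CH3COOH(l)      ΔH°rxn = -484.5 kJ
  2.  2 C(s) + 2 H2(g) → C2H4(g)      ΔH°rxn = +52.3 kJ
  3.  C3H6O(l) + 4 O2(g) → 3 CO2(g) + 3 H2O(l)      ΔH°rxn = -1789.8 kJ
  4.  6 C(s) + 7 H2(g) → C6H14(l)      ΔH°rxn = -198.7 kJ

eq. 1 × 2: (2)·(-484.5) = -969.0 kJ
eq. 2 reversed and × 2: (-2)·(+52.3) = -104.6 kJ
eq. 3: not needed.
eq. 4 as written: -198.7 kJ
By Hess's law, ΔH°rxn = (-969.0) + (-104.6) + (-198.7) = -1272.3 kJ

ΔH°rxn = -1272.3 kJ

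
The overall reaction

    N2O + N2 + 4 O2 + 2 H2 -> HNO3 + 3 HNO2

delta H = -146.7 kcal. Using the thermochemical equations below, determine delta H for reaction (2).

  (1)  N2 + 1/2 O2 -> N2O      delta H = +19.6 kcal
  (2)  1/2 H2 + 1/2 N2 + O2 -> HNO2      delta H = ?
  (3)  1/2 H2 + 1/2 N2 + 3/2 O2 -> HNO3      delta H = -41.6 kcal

(1) reversed (N2O must end up as a reactant): -19.6 kcal
(2) × 3 (×3 to match 3 HNO2 in the target): contributes 3·x
(3) as written (HNO3 already on the product side): -41.6 kcal
-146.7 = (-19.6) + (-41.6) + 3·x
x = (-146.7 − (-61.2)) / (3) = -28.5 kcal

delta H = -28.5 kcal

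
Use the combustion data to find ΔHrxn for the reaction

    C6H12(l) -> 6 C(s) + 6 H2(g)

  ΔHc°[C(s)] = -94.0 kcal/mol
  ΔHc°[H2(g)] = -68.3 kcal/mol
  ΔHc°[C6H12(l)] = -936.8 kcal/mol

ΔHrxn = 37.0 kcal/mol

Using ΔH = Σ nΔHc°(reactants) − Σ nΔHc°(products):
= [1·(-936.8)] − [6·(-94.0) + 6·(-68.3)]
= 37.0 kcal/mol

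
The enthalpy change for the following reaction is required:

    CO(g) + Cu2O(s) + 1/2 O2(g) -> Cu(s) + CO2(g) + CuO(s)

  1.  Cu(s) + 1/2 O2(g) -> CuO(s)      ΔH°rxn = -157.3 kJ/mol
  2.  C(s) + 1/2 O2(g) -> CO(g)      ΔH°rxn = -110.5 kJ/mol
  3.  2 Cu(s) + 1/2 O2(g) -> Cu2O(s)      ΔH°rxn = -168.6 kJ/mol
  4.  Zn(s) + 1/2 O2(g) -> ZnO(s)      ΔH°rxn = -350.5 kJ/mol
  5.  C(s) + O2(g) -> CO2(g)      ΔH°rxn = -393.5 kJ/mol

eq. 1 as written (CuO(s) already on the product side): -157.3 kJ/mol
eq. 2 reversed (CO(g) must end up as a reactant): +110.5 kJ/mol
eq. 3 reversed (reverse to put Cu2O(s) on the reactant side): +168.6 kJ/mol
eq. 4: not needed (ZnO(s) appears nowhere else).
eq. 5 as written (CO2(g) already on the product side): -393.5 kJ/mol
By Hess's law, ΔH°rxn = (1)·(-157.3) + (-1)·(-110.5) + (-1)·(-168.6) + (1)·(-393.5) = -271.7 kJ/mol

ΔH°rxn = -271.7 kJ/mol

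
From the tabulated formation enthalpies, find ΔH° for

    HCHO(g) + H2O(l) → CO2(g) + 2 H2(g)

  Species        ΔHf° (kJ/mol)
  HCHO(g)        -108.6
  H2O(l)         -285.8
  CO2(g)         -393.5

ΔH° = 0.9 kJ/mol

Products: 1·(-393.5) + 2·(+0.0) = -393.5
Reactants: 1·(-108.6) + 1·(-285.8) = -394.4
ΔH° = (-393.5) − (-394.4) = 0.9 kJ/mol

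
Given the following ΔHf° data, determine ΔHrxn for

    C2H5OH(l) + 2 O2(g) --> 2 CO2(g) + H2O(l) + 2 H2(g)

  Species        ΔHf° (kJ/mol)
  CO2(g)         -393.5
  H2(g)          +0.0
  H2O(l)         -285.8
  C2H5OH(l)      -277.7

Products: 2·(-393.5) + 1·(-285.8) + 2·(+0.0) = -1072.8
Reactants: 1·(-277.7) + 2·(+0.0) = -277.7
ΔHrxn = (-1072.8) − (-277.7) = -795.1 kJ/mol

ΔHrxn = -795.1 kJ/mol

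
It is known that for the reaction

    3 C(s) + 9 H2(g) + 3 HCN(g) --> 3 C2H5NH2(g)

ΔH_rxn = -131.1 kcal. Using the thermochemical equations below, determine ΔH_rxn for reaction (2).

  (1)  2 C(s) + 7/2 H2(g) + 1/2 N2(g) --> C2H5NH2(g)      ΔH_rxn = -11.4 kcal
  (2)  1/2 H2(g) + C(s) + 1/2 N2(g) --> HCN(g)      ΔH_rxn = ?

(1) × 3: (3)·(-11.4) = -34.2 kcal
(2) reversed and × 3: contributes −3·x
-131.1 = (-34.2) − 3·x
x = (-131.1 − (-34.2)) / (-3) = 32.3 kcal

ΔH_rxn = 32.3 kcal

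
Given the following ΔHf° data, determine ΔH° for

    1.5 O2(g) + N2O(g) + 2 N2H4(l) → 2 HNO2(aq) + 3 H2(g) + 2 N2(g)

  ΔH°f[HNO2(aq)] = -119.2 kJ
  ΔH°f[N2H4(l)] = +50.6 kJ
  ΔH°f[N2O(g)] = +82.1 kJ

ΔH° = -421.7 kJ

ΔH°rxn = Σ nΔHf°(products) − Σ nΔHf°(reactants).
Products: 2·(-119.2) + 3·(+0.0) + 2·(+0.0) = -238.4
Reactants: 3/2·(+0.0) + 1·(+82.1) + 2·(+50.6) = +183.3
ΔH° = (-238.4) − (+183.3) = -421.7 kJ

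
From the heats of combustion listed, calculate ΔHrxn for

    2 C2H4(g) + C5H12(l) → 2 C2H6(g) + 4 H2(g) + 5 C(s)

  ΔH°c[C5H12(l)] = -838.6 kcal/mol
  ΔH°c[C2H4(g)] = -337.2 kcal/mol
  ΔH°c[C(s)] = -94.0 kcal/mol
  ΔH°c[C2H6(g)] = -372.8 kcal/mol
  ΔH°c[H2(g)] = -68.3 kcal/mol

ΔHrxn = -24.2 kcal/mol

With combustion enthalpies, reactants minus products:
= [2·(-337.2) + 1·(-838.6)] − [2·(-372.8) + 4·(-68.3) + 5·(-94.0)]
= -24.2 kcal/mol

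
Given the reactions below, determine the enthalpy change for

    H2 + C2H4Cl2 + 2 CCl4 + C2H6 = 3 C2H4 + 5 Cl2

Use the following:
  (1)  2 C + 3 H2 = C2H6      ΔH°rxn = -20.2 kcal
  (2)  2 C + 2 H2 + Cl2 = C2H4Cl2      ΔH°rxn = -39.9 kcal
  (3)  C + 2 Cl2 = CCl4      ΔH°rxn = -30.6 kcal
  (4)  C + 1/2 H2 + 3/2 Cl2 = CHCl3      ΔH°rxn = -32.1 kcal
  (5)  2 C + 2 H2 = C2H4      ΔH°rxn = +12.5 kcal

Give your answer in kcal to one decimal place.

ΔH°rxn = 158.8 kcal

(1) reversed (reverse to put C2H6 on the reactant side): +20.2 kcal
(2) reversed (reverse to put C2H4Cl2 on the reactant side): +39.9 kcal
(3) reversed and × 2 (CCl4 must end up as a reactant; scale by 2 for the 2 CCl4): (-2)·(-30.6) = +61.2 kcal
(4): not needed (CHCl3 appears nowhere else).
(5) × 3 (scale by 3 for the 3 C2H4): (3)·(+12.5) = +37.5 kcal
Summing the manipulated equations, ΔH°rxn = (+20.2) + (+39.9) + (+61.2) + (+37.5) = 158.8 kcal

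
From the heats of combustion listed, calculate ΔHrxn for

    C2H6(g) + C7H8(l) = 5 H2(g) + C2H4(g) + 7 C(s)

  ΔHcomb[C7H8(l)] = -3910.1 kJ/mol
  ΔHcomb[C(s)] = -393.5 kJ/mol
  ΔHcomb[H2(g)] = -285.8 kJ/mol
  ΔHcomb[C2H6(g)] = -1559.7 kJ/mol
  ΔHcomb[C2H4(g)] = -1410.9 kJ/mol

Using ΔH = Σ nΔHc°(reactants) − Σ nΔHc°(products):
= [1·(-1559.7) + 1·(-3910.1)] − [5·(-285.8) + 1·(-1410.9) + 7·(-393.5)]
= 124.6 kJ/mol

ΔHrxn = 124.6 kJ/mol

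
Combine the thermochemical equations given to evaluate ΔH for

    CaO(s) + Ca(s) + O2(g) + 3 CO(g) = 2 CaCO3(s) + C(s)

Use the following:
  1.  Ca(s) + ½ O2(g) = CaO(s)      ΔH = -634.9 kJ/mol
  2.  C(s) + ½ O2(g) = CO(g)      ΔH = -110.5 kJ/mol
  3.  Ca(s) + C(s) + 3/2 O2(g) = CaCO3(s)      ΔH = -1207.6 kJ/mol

eq. 1 reversed: +634.9 kJ/mol
eq. 2 reversed and × 3: (-3)·(-110.5) = +331.5 kJ/mol
eq. 3 × 2: (2)·(-1207.6) = -2415.2 kJ/mol
ΔH = (-1)·(-634.9) + (-3)·(-110.5) + (2)·(-1207.6) = -1448.8 kJ/mol

ΔH = -1448.8 kJ/mol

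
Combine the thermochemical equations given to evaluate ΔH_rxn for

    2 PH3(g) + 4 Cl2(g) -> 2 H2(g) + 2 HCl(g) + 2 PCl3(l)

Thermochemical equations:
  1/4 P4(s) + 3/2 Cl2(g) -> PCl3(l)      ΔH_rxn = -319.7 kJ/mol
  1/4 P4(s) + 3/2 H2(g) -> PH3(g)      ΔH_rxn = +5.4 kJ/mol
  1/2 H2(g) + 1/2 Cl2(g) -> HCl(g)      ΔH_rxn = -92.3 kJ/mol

equation 1 × 2: (2)·(-319.7) = -639.4 kJ/mol
equation 2 reversed and × 2: (-2)·(+5.4) = -10.8 kJ/mol
equation 3 × 2: (2)·(-92.3) = -184.6 kJ/mol
Since enthalpy is a state function, ΔH_rxn = (-639.4) + (-10.8) + (-184.6) = -834.8 kJ/mol

ΔH_rxn = -834.8 kJ/mol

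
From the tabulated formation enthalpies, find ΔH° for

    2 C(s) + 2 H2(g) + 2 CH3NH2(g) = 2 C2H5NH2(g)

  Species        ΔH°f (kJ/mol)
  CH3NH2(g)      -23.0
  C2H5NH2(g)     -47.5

Products: 2·(-47.5) = -95.0
Reactants: 2·(+0.0) + 2·(+0.0) + 2·(-23.0) = -46.0
ΔH° = (-95.0) − (-46.0) = -49.0 kJ/mol

ΔH° = -49.0 kJ/mol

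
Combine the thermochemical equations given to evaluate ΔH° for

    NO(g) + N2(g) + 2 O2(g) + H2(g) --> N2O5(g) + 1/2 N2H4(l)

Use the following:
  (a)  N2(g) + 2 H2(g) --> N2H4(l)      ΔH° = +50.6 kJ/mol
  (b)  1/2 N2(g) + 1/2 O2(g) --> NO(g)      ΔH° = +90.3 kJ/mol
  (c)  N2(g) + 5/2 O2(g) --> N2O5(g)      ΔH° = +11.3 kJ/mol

(a) × 1/2: (1/2)·(+50.6) = +25.3 kJ/mol
(b) reversed: -90.3 kJ/mol
(c) as written: +11.3 kJ/mol
By Hess's law, ΔH° = (+25.3) + (-90.3) + (+11.3) = -53.7 kJ/mol

ΔH° = -53.7 kJ/mol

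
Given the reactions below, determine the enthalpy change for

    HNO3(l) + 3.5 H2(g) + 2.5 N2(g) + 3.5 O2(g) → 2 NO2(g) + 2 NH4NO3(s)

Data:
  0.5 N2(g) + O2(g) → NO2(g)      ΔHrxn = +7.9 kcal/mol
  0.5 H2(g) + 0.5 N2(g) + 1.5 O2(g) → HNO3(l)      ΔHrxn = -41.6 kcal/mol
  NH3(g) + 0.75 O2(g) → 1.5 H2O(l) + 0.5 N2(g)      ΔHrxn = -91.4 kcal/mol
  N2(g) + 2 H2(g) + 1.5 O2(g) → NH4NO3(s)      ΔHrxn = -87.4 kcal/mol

ΔHrxn = -117.4 kcal/mol

equation 1 × 2 (scale by 2 for the 2 NO2(g)): (2)·(+7.9) = +15.8 kcal/mol
equation 2 reversed (HNO3(l) must end up as a reactant): +41.6 kcal/mol
equation 3: not needed (H2O(l) appears nowhere else).
equation 4 × 2 (×2 to match 2 NH4NO3(s) in the target): (2)·(-87.4) = -174.8 kcal/mol
ΔHrxn = (+15.8) + (+41.6) + (-174.8) = -117.4 kcal/mol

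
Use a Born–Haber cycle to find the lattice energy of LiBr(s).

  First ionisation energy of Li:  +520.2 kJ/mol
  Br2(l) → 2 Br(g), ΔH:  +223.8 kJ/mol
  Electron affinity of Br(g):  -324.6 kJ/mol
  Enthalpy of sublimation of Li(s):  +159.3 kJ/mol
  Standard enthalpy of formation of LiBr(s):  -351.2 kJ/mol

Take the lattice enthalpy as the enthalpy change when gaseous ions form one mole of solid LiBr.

ΔHf° = 1·ΔHsub + 1·(ΣIE) + 1/2·D(Br2) + 1·EA + U
-351.2 = 1·(+159.3) + 1·(+520.2) + 1/2·(+223.8) + 1·(-324.6) + U
U = -351.2 − (+466.8) = -818.0 kJ/mol

U = -818.0 kJ/mol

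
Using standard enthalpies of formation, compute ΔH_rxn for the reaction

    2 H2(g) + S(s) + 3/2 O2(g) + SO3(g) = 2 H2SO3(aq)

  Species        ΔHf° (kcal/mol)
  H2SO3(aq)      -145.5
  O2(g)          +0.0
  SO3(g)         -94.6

ΔH_rxn = -196.4 kcal/mol

Products: 2·(-145.5) = -291.0
Reactants: 2·(+0.0) + 1·(+0.0) + 3/2·(+0.0) + 1·(-94.6) = -94.6
ΔH_rxn = (-291.0) − (-94.6) = -196.4 kcal/mol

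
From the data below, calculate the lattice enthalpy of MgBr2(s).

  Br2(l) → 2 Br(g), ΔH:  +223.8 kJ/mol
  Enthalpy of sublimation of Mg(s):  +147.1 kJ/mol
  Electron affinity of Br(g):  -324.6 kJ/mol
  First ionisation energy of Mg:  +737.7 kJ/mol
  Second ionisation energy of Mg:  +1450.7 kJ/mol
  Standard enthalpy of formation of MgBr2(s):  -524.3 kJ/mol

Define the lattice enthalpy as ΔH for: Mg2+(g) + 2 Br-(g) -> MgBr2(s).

ΔHf° = 1·ΔHsub + 1·(ΣIE) + 1·D(Br2) + 2·EA + U
-524.3 = 1·(+147.1) + 1·(+2188.4) + 1·(+223.8) + 2·(-324.6) + U
U = -524.3 − (+1910.1) = -2434.4 kJ/mol

U = -2434.4 kJ/mol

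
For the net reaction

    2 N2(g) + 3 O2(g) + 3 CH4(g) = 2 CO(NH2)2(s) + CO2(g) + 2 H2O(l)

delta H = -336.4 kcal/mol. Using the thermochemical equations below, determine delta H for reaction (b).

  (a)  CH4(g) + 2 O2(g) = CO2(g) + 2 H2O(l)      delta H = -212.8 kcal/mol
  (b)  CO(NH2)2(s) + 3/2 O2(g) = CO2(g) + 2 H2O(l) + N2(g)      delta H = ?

(a) × 3: (3)·(-212.8) = -638.4 kcal/mol
(b) reversed and × 2: contributes −2·x
-336.4 = (-638.4) − 2·x
x = (-336.4 − (-638.4)) / (-2) = -151.0 kcal/mol

delta H = -151.0 kcal/mol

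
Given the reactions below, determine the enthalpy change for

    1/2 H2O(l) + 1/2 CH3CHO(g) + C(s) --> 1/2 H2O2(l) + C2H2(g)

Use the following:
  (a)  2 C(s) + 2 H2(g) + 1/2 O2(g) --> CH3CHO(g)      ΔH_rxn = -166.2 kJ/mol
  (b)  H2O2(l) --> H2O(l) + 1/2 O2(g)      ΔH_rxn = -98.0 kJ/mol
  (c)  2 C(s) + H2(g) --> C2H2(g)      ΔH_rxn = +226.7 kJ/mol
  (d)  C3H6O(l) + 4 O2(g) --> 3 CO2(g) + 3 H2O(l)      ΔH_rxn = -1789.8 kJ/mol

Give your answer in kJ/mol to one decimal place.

(a) reversed and × 1/2 (reverse to put CH3CHO(g) on the reactant side; scale by 1/2 for the 1/2 CH3CHO(g)): (-1/2)·(-166.2) = +83.1 kJ/mol
(b) reversed and × 1/2 (H2O2(l) must end up as a product; ×1/2 to match 1/2 H2O2(l) in the target): (-1/2)·(-98.0) = +49.0 kJ/mol
(c) as written (C2H2(g) already on the product side): +226.7 kJ/mol
(d): not needed (C3H6O(l) appears nowhere else).
ΔH_rxn = (+83.1) + (+49.0) + (+226.7) = 358.8 kJ/mol

ΔH_rxn = 358.8 kJ/mol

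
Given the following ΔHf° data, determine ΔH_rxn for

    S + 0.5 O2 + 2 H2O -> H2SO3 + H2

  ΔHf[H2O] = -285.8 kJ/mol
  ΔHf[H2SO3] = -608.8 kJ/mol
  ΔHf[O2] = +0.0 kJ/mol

ΔH_rxn = -37.2 kJ/mol

Products: 1·(-608.8) + 1·(+0.0) = -608.8
Reactants: 1·(+0.0) + 1/2·(+0.0) + 2·(-285.8) = -571.6
ΔH_rxn = (-608.8) − (-571.6) = -37.2 kJ/mol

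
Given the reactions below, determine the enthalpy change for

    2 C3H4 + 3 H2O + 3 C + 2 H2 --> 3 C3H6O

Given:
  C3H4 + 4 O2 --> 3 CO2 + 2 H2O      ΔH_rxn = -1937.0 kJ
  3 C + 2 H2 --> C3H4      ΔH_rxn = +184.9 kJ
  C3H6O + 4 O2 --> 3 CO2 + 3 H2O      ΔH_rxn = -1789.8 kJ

equation 1 × 3: (3)·(-1937.0) = -5811.0 kJ
equation 2 as written: +184.9 kJ
equation 3 reversed and × 3: (-3)·(-1789.8) = +5369.4 kJ
ΔH_rxn = (-5811.0) + (+184.9) + (+5369.4) = -256.7 kJ

ΔH_rxn = -256.7 kJ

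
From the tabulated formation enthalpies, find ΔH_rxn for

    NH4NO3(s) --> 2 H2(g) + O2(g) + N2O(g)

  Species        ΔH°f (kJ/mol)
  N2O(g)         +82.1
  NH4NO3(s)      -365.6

Products: 2·(+0.0) + 1·(+0.0) + 1·(+82.1) = +82.1
Reactants: 1·(-365.6) = -365.6
ΔH_rxn = (+82.1) − (-365.6) = 447.7 kJ/mol

ΔH_rxn = 447.7 kJ/mol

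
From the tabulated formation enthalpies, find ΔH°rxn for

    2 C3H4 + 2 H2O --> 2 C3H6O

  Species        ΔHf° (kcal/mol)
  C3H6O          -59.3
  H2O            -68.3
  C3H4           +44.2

Products: 2·(-59.3) = -118.6
Reactants: 2·(+44.2) + 2·(-68.3) = -48.2
ΔH°rxn = (-118.6) − (-48.2) = -70.4 kcal/mol

ΔH°rxn = -70.4 kcal/mol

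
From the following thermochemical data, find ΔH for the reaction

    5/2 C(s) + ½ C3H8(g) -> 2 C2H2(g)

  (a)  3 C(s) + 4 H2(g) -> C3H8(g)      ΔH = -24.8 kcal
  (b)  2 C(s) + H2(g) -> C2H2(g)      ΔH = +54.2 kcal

ΔH = 120.8 kcal

(a) reversed and × 1/2 (reverse to put C3H8(g) on the reactant side; ×1/2 to match 1/2 C3H8(g) in the target): (-1/2)·(-24.8) = +12.4 kcal
(b) × 2 (×2 to match 2 C2H2(g) in the target): (2)·(+54.2) = +108.4 kcal
Since enthalpy is a state function, ΔH = (+12.4) + (+108.4) = 120.8 kcal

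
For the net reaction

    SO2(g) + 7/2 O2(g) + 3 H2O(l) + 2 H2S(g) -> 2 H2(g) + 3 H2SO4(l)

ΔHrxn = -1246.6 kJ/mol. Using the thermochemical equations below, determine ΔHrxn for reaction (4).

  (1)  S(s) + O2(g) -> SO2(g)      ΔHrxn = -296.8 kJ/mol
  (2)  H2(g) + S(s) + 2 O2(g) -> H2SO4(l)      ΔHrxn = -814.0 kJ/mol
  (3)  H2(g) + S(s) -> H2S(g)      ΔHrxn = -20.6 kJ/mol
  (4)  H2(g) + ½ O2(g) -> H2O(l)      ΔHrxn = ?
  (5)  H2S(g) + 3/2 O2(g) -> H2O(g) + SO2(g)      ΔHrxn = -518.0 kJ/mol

(1) reversed: +296.8 kJ/mol
(2) × 3 (scale by 3 for the 3 H2SO4(l)): (3)·(-814.0) = -2442.0 kJ/mol
(3) reversed and × 2: (-2)·(-20.6) = +41.2 kJ/mol
(4) reversed and × 3 (H2O(l) must end up as a reactant; ×3 to match 3 H2O(l) in the target): contributes −3·x
(5): not needed (H2O(g) appears nowhere else).
-1246.6 = (+296.8) + (-2442.0) + (+41.2) − 3·x
x = (-1246.6 − (-2104.0)) / (-3) = -285.8 kJ/mol

ΔHrxn = -285.8 kJ/mol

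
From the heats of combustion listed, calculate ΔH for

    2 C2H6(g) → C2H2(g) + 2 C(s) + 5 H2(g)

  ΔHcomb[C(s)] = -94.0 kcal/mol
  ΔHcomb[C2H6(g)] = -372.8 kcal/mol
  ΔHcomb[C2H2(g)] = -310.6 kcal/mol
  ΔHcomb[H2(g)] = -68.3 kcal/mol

ΔH = 94.5 kcal/mol

Using ΔH = Σ nΔHc°(reactants) − Σ nΔHc°(products):
= [2·(-372.8)] − [1·(-310.6) + 2·(-94.0) + 5·(-68.3)]
= 94.5 kcal/mol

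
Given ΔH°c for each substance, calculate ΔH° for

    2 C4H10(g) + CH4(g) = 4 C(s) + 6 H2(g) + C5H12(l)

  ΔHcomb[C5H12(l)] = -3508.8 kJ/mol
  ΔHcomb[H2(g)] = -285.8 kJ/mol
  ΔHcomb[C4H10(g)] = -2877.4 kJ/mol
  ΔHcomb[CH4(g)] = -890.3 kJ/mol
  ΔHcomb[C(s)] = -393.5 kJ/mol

ΔH° = 152.5 kJ/mol

Using ΔH = Σ nΔHc°(reactants) − Σ nΔHc°(products):
= [2·(-2877.4) + 1·(-890.3)] − [4·(-393.5) + 6·(-285.8) + 1·(-3508.8)]
= 152.5 kJ/mol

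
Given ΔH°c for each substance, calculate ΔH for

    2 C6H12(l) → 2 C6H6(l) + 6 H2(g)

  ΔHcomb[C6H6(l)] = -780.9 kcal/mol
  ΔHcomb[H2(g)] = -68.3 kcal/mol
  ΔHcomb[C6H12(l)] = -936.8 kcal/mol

ΔH = 98.0 kcal/mol

With combustion enthalpies, reactants minus products:
= [2·(-936.8)] − [2·(-780.9) + 6·(-68.3)]
= 98.0 kcal/mol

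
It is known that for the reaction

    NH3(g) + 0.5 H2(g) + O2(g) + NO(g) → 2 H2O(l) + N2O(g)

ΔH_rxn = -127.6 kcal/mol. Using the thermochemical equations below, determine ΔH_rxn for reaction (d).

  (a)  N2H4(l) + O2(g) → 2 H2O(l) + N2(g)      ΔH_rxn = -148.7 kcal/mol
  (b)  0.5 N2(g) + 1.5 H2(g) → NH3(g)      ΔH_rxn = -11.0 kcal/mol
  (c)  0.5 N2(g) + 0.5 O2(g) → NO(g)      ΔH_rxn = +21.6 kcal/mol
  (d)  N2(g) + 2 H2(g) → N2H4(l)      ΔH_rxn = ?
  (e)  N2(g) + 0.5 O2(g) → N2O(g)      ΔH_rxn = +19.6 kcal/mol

ΔH_rxn = 12.1 kcal/mol

(a) as written: -148.7 kcal/mol
(b) reversed: +11.0 kcal/mol
(c) reversed: -21.6 kcal/mol
(d) as written: contributes x
(e) as written: +19.6 kcal/mol
-127.6 = (-148.7) + (+11.0) + (-21.6) + (+19.6) + x
x = (-127.6 − (-139.7)) / (1) = 12.1 kcal/mol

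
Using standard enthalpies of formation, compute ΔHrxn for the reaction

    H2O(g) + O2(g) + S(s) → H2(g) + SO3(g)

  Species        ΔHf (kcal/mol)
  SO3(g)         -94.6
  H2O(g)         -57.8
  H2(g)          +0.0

ΔH°rxn = Σ nΔHf°(products) − Σ nΔHf°(reactants).
Products: 1·(+0.0) + 1·(-94.6) = -94.6
Reactants: 1·(-57.8) + 1·(+0.0) + 1·(+0.0) = -57.8
ΔHrxn = (-94.6) − (-57.8) = -36.8 kcal/mol

ΔHrxn = -36.8 kcal/mol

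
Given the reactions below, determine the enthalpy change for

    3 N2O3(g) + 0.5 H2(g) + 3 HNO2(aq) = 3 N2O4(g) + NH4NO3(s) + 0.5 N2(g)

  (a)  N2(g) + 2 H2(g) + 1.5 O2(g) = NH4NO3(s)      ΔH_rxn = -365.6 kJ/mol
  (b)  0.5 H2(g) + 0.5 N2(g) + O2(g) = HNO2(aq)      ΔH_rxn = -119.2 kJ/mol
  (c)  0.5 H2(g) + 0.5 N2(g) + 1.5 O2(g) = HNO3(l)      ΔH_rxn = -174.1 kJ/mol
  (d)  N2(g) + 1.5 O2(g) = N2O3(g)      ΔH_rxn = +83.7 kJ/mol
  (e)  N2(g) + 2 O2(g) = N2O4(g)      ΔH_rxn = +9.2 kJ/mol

(a) as written (NH4NO3(s) already on the product side): -365.6 kJ/mol
(b) reversed and × 3 (reverse to put HNO2(aq) on the reactant side; ×3 to match 3 HNO2(aq) in the target): (-3)·(-119.2) = +357.6 kJ/mol
(c): not needed (HNO3(l) appears nowhere else).
(d) reversed and × 3 (N2O3(g) must end up as a reactant; scale by 3 for the 3 N2O3(g)): (-3)·(+83.7) = -251.1 kJ/mol
(e) × 3 (scale by 3 for the 3 N2O4(g)): (3)·(+9.2) = +27.6 kJ/mol
ΔH_rxn = (-365.6) + (+357.6) + (-251.1) + (+27.6) = -231.5 kJ/mol

ΔH_rxn = -231.5 kJ/mol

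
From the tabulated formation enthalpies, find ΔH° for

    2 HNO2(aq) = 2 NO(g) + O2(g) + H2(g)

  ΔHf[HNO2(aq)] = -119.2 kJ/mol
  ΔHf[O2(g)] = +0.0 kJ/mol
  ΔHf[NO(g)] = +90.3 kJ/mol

Products: 2·(+90.3) + 1·(+0.0) + 1·(+0.0) = +180.6
Reactants: 2·(-119.2) = -238.4
ΔH° = (+180.6) − (-238.4) = 419.0 kJ/mol

ΔH° = 419.0 kJ/mol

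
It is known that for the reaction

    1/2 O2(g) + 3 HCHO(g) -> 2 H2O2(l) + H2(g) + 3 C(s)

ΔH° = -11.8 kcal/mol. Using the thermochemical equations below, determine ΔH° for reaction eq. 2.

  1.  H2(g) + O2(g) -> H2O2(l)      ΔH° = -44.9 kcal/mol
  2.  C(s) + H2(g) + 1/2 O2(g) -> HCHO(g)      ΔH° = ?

ΔH° = -26.0 kcal/mol

eq. 1 × 2: (2)·(-44.9) = -89.8 kcal/mol
eq. 2 reversed and × 3: contributes −3·x
-11.8 = (-89.8) − 3·x
x = (-11.8 − (-89.8)) / (-3) = -26.0 kcal/mol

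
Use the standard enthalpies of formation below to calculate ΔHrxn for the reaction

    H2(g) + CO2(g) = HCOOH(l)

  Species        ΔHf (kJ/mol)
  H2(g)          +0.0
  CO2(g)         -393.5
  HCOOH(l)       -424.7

ΔHrxn = -31.2 kJ/mol

ΔH°rxn = Σ nΔHf°(products) − Σ nΔHf°(reactants).
Products: 1·(-424.7) = -424.7
Reactants: 1·(+0.0) + 1·(-393.5) = -393.5
ΔHrxn = (-424.7) − (-393.5) = -31.2 kJ/mol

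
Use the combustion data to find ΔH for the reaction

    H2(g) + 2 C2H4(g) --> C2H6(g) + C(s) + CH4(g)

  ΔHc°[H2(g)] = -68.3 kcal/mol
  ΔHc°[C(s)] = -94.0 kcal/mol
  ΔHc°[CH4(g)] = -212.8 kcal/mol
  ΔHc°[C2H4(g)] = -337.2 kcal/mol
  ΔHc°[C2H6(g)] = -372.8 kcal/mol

With combustion enthalpies, reactants minus products:
= [1·(-68.3) + 2·(-337.2)] − [1·(-372.8) + 1·(-94.0) + 1·(-212.8)]
= -63.1 kcal/mol

ΔH = -63.1 kcal/mol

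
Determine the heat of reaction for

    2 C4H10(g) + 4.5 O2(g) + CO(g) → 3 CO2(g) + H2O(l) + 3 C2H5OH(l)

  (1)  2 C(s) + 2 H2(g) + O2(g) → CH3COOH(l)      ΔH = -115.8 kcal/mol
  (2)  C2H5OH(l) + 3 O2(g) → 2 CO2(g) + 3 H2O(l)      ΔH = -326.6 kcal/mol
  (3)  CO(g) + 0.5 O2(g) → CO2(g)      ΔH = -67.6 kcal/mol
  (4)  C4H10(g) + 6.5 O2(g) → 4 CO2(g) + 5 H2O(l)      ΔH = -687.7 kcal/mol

(1): not needed.
(2) reversed and × 3: (-3)·(-326.6) = +979.8 kcal/mol
(3) as written: -67.6 kcal/mol
(4) × 2: (2)·(-687.7) = -1375.4 kcal/mol
ΔH = (-3)·(-326.6) + (1)·(-67.6) + (2)·(-687.7) = -463.2 kcal/mol

ΔH = -463.2 kcal/mol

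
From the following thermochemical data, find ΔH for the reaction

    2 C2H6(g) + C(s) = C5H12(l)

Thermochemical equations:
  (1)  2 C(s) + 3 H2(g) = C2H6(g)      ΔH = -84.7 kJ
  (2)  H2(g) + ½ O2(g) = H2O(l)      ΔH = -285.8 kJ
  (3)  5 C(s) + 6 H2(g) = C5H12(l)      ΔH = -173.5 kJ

ΔH = -4.1 kJ

(1) reversed and × 2 (C2H6(g) must end up as a reactant; ×2 to match 2 C2H6(g) in the target): (-2)·(-84.7) = +169.4 kJ
(2): not needed (O2(g) appears nowhere else).
(3) as written (C5H12(l) already on the product side): -173.5 kJ
Combining the equations, ΔH = (+169.4) + (-173.5) = -4.1 kJ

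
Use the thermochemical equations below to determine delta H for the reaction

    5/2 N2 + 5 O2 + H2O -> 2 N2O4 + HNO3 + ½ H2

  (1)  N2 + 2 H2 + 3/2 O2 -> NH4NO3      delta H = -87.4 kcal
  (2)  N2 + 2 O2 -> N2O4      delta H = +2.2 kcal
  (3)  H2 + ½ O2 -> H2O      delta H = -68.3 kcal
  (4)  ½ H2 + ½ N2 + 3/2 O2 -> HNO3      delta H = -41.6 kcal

(1): not needed.
(2) × 2: (2)·(+2.2) = +4.4 kcal
(3) reversed: +68.3 kcal
(4) as written: -41.6 kcal
Summing the manipulated equations, delta H = (+4.4) + (+68.3) + (-41.6) = 31.1 kcal

delta H = 31.1 kcal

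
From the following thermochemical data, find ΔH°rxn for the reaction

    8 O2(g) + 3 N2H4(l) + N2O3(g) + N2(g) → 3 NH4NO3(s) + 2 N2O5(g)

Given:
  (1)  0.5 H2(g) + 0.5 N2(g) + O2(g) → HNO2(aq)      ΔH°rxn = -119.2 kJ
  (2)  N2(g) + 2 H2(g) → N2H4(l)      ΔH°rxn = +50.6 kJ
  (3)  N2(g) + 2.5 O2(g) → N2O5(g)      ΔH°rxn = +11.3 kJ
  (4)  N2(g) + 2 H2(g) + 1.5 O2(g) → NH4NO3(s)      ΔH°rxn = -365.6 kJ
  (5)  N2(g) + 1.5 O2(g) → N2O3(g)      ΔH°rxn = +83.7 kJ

(1): not needed.
(2) reversed and × 3: (-3)·(+50.6) = -151.8 kJ
(3) × 2: (2)·(+11.3) = +22.6 kJ
(4) × 3: (3)·(-365.6) = -1096.8 kJ
(5) reversed: -83.7 kJ
ΔH°rxn = (-151.8) + (+22.6) + (-1096.8) + (-83.7) = -1309.7 kJ

ΔH°rxn = -1309.7 kJ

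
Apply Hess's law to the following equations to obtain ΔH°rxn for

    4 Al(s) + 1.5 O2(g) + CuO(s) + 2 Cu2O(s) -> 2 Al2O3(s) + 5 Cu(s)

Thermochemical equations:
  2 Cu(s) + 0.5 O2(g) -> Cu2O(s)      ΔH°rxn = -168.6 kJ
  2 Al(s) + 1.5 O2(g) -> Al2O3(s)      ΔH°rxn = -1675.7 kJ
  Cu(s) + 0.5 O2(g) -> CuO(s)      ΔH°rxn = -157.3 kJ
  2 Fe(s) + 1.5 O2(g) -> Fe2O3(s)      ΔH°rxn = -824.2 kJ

equation 1 reversed and × 2 (Cu2O(s) must end up as a reactant; scale by 2 for the 2 Cu2O(s)): (-2)·(-168.6) = +337.2 kJ
equation 2 × 2 (×2 to match 2 Al2O3(s) in the target): (2)·(-1675.7) = -3351.4 kJ
equation 3 reversed (reverse to put CuO(s) on the reactant side): +157.3 kJ
equation 4: not needed (Fe2O3(s) appears nowhere else).
ΔH°rxn = (+337.2) + (-3351.4) + (+157.3) = -2856.9 kJ

ΔH°rxn = -2856.9 kJ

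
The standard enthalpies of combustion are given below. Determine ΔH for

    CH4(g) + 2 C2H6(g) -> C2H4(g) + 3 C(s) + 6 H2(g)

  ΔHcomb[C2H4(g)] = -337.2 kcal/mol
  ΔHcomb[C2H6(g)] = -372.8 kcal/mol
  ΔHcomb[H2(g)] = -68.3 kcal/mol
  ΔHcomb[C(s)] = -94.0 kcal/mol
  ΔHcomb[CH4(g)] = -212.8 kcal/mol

With combustion enthalpies, reactants minus products:
= [1·(-212.8) + 2·(-372.8)] − [1·(-337.2) + 3·(-94.0) + 6·(-68.3)]
= 70.6 kcal/mol

ΔH = 70.6 kcal/mol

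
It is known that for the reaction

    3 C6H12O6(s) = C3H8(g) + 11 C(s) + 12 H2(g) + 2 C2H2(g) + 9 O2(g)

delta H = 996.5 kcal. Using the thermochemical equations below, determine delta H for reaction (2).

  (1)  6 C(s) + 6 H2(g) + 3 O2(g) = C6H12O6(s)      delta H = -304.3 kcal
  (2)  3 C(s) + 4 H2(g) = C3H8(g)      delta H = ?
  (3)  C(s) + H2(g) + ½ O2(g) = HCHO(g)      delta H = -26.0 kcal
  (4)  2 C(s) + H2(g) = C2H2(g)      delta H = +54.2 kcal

delta H = -24.8 kcal

(1) reversed and × 3 (C6H12O6(s) must end up as a reactant; scale by 3 for the 3 C6H12O6(s)): (-3)·(-304.3) = +912.9 kcal
(2) as written (C3H8(g) already on the product side): contributes x
(3): not needed (HCHO(g) appears nowhere else).
(4) × 2 (scale by 2 for the 2 C2H2(g)): (2)·(+54.2) = +108.4 kcal
+996.5 = (+912.9) + (+108.4) + x
x = (+996.5 − (+1021.3)) / (1) = -24.8 kcal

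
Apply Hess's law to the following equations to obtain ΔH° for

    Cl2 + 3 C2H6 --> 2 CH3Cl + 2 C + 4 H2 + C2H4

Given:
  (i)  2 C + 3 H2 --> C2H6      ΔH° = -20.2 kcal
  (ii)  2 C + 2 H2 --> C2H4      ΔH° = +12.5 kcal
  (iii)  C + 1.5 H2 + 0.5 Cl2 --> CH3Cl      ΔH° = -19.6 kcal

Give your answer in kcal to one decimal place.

(i) reversed and × 3: (-3)·(-20.2) = +60.6 kcal
(ii) as written: +12.5 kcal
(iii) × 2: (2)·(-19.6) = -39.2 kcal
Summing the manipulated equations, ΔH° = (-3)·(-20.2) + (1)·(+12.5) + (2)·(-19.6) = 33.9 kcal

ΔH° = 33.9 kcal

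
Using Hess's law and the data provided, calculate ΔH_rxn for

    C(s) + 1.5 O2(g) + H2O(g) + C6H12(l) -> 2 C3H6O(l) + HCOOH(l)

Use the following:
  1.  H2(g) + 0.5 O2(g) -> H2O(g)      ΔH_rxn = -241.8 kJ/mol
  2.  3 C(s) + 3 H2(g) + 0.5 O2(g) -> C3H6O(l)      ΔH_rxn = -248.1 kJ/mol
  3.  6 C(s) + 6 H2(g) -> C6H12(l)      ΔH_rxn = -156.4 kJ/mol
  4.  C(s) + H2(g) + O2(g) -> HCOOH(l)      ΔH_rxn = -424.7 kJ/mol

ΔH_rxn = -522.7 kJ/mol

eq. 1 reversed (reverse to put H2O(g) on the reactant side): +241.8 kJ/mol
eq. 2 × 2 (×2 to match 2 C3H6O(l) in the target): (2)·(-248.1) = -496.2 kJ/mol
eq. 3 reversed (reverse to put C6H12(l) on the reactant side): +156.4 kJ/mol
eq. 4 as written (HCOOH(l) already on the product side): -424.7 kJ/mol
By Hess's law, ΔH_rxn = (-1)·(-241.8) + (2)·(-248.1) + (-1)·(-156.4) + (1)·(-424.7) = -522.7 kJ/mol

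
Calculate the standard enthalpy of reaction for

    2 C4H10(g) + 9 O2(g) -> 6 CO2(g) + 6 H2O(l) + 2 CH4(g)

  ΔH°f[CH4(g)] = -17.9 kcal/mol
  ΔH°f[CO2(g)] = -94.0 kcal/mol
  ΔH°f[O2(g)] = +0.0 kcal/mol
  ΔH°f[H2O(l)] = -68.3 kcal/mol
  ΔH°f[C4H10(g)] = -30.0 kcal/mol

Products: 6·(-94.0) + 6·(-68.3) + 2·(-17.9) = -1009.6
Reactants: 2·(-30.0) + 9·(+0.0) = -60.0
ΔH°rxn = (-1009.6) − (-60.0) = -949.6 kcal/mol

ΔH°rxn = -949.6 kcal/mol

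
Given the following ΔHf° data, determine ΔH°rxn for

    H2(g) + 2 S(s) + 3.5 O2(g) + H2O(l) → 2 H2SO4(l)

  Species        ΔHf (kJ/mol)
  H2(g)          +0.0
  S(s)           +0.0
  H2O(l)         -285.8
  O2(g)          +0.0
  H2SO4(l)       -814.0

ΔH°rxn = Σ nΔHf°(products) − Σ nΔHf°(reactants).
Products: 2·(-814.0) = -1628.0
Reactants: 1·(+0.0) + 2·(+0.0) + 7/2·(+0.0) + 1·(-285.8) = -285.8
ΔH°rxn = (-1628.0) − (-285.8) = -1342.2 kJ/mol

ΔH°rxn = -1342.2 kJ/mol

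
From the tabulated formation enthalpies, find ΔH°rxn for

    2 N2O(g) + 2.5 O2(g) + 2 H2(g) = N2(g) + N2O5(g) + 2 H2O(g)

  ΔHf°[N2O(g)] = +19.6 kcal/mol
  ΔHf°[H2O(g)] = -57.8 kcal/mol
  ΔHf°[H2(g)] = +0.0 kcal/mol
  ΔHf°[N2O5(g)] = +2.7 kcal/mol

Products: 1·(+0.0) + 1·(+2.7) + 2·(-57.8) = -112.9
Reactants: 2·(+19.6) + 5/2·(+0.0) + 2·(+0.0) = +39.2
ΔH°rxn = (-112.9) − (+39.2) = -152.1 kcal/mol

ΔH°rxn = -152.1 kcal/mol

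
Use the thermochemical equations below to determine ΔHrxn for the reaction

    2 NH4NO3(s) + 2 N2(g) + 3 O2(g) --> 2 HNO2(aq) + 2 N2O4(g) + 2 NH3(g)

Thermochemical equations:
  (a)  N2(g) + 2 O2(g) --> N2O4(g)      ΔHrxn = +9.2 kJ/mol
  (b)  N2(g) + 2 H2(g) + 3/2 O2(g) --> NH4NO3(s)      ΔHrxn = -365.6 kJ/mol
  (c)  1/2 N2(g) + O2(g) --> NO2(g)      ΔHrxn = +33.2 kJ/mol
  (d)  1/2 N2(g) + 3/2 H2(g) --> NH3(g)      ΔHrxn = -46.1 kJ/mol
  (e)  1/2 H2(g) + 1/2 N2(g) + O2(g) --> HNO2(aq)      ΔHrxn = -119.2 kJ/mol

ΔHrxn = 419.0 kJ/mol

(a) × 2: (2)·(+9.2) = +18.4 kJ/mol
(b) reversed and × 2: (-2)·(-365.6) = +731.2 kJ/mol
(c): not needed.
(d) × 2: (2)·(-46.1) = -92.2 kJ/mol
(e) × 2: (2)·(-119.2) = -238.4 kJ/mol
Summing the manipulated equations, ΔHrxn = (+18.4) + (+731.2) + (-92.2) + (-238.4) = 419.0 kJ/mol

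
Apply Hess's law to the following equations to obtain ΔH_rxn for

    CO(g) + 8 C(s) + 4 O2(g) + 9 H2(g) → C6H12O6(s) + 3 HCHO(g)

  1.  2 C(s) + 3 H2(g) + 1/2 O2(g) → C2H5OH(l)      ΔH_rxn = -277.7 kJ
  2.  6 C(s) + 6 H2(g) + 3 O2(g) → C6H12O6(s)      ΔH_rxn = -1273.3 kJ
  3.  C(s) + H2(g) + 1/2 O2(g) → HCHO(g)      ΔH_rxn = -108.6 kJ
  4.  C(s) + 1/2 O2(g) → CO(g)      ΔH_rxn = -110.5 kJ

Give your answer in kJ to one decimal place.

ΔH_rxn = -1488.6 kJ

eq. 1: not needed.
eq. 2 as written: -1273.3 kJ
eq. 3 × 3: (3)·(-108.6) = -325.8 kJ
eq. 4 reversed: +110.5 kJ
Summing the manipulated equations, ΔH_rxn = (-1273.3) + (-325.8) + (+110.5) = -1488.6 kJ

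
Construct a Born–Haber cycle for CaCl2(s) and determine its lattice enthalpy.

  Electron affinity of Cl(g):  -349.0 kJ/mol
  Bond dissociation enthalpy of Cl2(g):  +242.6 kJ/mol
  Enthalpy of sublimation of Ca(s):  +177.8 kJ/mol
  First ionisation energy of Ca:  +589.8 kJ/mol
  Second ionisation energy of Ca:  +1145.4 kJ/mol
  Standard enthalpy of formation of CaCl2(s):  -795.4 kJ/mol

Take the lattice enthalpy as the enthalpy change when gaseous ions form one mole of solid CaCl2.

ΔHf° = 1·ΔHsub + 1·(ΣIE) + 1·D(Cl2) + 2·EA + U
-795.4 = 1·(+177.8) + 1·(+1735.2) + 1·(+242.6) + 2·(-349.0) + U
U = -795.4 − (+1457.6) = -2253.0 kJ/mol

U = -2253.0 kJ/mol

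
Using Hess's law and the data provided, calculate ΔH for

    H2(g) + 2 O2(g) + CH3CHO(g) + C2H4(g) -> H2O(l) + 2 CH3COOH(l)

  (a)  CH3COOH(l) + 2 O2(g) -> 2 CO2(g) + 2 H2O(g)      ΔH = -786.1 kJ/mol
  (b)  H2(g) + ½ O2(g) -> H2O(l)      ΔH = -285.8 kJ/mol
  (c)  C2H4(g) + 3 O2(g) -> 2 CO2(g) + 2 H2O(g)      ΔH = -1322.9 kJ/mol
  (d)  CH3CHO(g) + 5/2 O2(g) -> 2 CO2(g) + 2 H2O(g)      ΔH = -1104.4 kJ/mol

ΔH = -1140.9 kJ/mol

(a) reversed and × 2 (reverse to put CH3COOH(l) on the product side; scale by 2 for the 2 CH3COOH(l)): (-2)·(-786.1) = +1572.2 kJ/mol
(b) as written (H2O(l) already on the product side): -285.8 kJ/mol
(c) as written (C2H4(g) already on the reactant side): -1322.9 kJ/mol
(d) as written (CH3CHO(g) already on the reactant side): -1104.4 kJ/mol
Summing the manipulated equations, ΔH = (+1572.2) + (-285.8) + (-1322.9) + (-1104.4) = -1140.9 kJ/mol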